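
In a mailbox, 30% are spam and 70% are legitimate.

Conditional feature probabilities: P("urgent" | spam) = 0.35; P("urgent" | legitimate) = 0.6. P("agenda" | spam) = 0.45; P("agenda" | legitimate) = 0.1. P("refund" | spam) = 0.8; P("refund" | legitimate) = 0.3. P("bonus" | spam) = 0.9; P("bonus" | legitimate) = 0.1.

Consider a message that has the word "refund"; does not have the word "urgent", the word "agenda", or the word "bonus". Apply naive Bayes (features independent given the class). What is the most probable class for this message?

legitimate

spam: 0.3 × (1−0.35) × (1−0.45) × 0.8 × (1−0.9) = 0.00858
legitimate: 0.7 × (1−0.6) × (1−0.1) × 0.3 × (1−0.1) = 0.06804
Highest score → legitimate.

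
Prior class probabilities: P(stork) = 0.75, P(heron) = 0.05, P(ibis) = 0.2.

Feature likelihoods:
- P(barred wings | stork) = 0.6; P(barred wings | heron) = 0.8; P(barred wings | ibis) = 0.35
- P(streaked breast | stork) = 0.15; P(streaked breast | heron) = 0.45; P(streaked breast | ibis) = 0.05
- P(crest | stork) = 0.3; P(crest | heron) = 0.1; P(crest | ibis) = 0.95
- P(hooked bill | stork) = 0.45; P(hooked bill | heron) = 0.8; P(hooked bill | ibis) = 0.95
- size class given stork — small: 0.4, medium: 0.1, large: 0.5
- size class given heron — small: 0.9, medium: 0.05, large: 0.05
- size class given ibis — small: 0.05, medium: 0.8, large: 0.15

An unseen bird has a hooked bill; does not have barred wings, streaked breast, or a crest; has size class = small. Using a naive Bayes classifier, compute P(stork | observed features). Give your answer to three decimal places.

stork: 0.75 × (1−0.6) × (1−0.15) × (1−0.3) × 0.45 × 0.4 = 0.03213
heron: 0.05 × (1−0.8) × (1−0.45) × (1−0.1) × 0.8 × 0.9 = 0.003564
ibis: 0.2 × (1−0.35) × (1−0.05) × (1−0.95) × 0.95 × 0.05 = 0.0002933125
P(stork | x) = 0.03213 / 0.0359873125 ≈ 0.893

0.893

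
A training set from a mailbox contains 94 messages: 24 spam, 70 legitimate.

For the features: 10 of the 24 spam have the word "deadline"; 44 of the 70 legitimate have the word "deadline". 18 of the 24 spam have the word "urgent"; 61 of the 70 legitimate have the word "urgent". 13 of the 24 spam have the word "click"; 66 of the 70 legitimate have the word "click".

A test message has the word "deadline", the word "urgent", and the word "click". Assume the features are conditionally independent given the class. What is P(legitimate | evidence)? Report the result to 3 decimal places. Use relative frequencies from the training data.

spam: (24/94) × (10/24) × (18/24) × (13/24) ≈ 0.0432181
legitimate: (70/94) × (44/70) × (61/70) × (66/70) ≈ 0.384594
P(legitimate | x) = 0.384594 / 0.4278121 ≈ 0.899

0.899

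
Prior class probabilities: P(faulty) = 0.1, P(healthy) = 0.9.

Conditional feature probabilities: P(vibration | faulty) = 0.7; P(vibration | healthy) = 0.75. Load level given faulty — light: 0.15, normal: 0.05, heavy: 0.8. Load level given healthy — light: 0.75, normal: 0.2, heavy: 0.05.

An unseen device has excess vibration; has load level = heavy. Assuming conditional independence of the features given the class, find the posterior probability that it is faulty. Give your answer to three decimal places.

0.624

faulty: 0.1 × 0.7 × 0.8 = 0.056
healthy: 0.9 × 0.75 × 0.05 = 0.03375
P(faulty | x) = 0.056 / 0.08975 ≈ 0.624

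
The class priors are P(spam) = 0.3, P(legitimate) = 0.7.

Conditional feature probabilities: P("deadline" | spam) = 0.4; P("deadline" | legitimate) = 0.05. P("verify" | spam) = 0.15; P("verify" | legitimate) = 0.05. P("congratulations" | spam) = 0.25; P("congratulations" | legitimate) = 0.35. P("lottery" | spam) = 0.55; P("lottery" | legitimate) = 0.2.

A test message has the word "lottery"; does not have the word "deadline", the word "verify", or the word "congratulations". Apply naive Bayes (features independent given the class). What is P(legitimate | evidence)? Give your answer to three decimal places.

spam: 0.3 × (1−0.4) × (1−0.15) × (1−0.25) × 0.55 = 0.0631125
legitimate: 0.7 × (1−0.05) × (1−0.05) × (1−0.35) × 0.2 = 0.0821275
P(legitimate | x) = 0.0821275 / 0.14524 ≈ 0.565

0.565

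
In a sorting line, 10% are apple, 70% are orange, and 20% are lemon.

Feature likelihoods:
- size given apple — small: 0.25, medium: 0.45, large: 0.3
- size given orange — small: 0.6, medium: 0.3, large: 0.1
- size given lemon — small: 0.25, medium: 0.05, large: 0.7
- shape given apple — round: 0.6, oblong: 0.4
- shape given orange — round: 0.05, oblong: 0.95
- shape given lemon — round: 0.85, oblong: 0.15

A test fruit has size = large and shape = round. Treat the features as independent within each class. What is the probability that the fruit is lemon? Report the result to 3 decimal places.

0.847

apple: 0.1 × 0.3 × 0.6 = 0.018
orange: 0.7 × 0.1 × 0.05 = 0.0035
lemon: 0.2 × 0.7 × 0.85 = 0.119
P(lemon | x) = 0.119 / 0.1405 ≈ 0.847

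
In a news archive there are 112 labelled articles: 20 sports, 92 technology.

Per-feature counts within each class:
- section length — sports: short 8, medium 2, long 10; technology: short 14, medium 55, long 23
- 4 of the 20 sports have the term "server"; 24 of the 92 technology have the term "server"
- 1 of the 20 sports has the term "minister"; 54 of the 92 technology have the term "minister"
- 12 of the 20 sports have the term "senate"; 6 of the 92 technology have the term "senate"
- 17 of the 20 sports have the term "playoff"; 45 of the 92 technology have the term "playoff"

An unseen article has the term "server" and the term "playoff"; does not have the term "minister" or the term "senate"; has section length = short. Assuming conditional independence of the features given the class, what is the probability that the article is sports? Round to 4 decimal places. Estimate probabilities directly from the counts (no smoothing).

sports: (20/112) × (8/20) × (4/20) × (19/20) × (8/20) × (17/20) ≈ 0.00461429
technology: (92/112) × (14/92) × (24/92) × (38/92) × (86/92) × (45/92) ≈ 0.00615835
P(sports | x) = 0.00461429 / 0.01077264 ≈ 0.4283

0.4283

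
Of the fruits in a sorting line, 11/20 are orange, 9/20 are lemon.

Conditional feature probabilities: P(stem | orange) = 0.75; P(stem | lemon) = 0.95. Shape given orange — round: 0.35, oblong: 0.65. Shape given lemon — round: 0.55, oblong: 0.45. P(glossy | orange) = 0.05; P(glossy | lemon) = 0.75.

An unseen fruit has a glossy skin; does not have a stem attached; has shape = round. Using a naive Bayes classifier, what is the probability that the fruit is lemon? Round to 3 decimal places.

orange: 0.55 × (1−0.75) × 0.35 × 0.05 = 0.00240625
lemon: 0.45 × (1−0.95) × 0.55 × 0.75 = 0.00928125
P(lemon | x) = 0.00928125 / 0.0116875 ≈ 0.794

0.794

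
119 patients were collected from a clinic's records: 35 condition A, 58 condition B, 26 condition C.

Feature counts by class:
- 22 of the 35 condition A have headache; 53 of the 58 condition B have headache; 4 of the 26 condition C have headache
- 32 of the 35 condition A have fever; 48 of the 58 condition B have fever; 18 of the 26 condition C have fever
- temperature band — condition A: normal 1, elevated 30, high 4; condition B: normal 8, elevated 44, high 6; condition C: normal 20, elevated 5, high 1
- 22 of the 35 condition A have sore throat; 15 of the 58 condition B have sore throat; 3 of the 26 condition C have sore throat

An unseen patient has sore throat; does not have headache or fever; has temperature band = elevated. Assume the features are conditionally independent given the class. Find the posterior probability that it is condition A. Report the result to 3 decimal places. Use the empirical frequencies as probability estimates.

0.653

condition A: (35/119) × (13/35) × (3/35) × (30/35) × (22/35) ≈ 0.00504496
condition B: (58/119) × (5/58) × (10/58) × (44/58) × (15/58) ≈ 0.00142129
condition C: (26/119) × (22/26) × (8/26) × (5/26) × (3/26) ≈ 0.00126223
P(condition A | x) = 0.00504496 / 0.00772848 ≈ 0.653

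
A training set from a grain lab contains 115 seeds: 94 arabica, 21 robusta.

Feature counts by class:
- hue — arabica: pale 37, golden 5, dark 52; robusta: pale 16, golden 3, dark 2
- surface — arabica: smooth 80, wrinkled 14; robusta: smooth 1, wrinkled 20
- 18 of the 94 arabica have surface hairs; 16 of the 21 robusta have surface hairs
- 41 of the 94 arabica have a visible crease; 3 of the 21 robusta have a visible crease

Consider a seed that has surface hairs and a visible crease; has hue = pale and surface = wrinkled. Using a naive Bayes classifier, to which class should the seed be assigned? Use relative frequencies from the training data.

robusta

arabica: (94/115) × (37/94) × (14/94) × (18/94) × (41/94) ≈ 0.00400225
robusta: (21/115) × (16/21) × (20/21) × (16/21) × (3/21) ≈ 0.0144223
Highest score → robusta.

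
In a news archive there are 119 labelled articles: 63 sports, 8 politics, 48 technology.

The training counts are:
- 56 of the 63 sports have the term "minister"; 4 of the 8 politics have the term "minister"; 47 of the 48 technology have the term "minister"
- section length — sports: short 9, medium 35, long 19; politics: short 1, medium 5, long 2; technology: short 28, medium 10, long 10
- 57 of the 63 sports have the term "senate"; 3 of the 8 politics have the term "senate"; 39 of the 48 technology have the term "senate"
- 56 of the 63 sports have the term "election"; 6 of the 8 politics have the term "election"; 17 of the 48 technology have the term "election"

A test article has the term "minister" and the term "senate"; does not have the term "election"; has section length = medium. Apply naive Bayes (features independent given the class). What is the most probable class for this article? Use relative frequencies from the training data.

technology

sports: (63/119) × (56/63) × (35/63) × (57/63) × (7/63) ≈ 0.0262821
politics: (8/119) × (4/8) × (5/8) × (3/8) × (2/8) ≈ 0.00196954
technology: (48/119) × (47/48) × (10/48) × (39/48) × (31/48) ≈ 0.0431771
Highest score → technology.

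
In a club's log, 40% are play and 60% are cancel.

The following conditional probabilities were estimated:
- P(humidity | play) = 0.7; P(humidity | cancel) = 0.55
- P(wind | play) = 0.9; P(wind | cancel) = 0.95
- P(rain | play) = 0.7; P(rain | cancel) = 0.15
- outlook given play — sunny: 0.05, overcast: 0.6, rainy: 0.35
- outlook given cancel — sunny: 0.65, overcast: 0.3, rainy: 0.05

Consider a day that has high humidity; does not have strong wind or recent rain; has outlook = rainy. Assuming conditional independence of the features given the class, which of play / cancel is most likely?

play

play: 0.4 × 0.7 × (1−0.9) × (1−0.7) × 0.35 = 0.00294
cancel: 0.6 × 0.55 × (1−0.95) × (1−0.15) × 0.05 = 0.00070125
Highest score → play.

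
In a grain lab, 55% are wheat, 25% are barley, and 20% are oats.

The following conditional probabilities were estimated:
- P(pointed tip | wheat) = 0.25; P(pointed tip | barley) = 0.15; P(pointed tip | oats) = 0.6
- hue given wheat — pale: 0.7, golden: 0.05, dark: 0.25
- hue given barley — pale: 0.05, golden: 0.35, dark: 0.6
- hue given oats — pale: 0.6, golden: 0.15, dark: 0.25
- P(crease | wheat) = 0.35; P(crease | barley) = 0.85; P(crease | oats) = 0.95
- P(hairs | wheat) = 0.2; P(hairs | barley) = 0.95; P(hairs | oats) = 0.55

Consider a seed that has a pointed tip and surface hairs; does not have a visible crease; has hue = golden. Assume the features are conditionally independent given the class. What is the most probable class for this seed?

wheat: 0.55 × 0.25 × 0.05 × (1−0.35) × 0.2 = 0.00089375
barley: 0.25 × 0.15 × 0.35 × (1−0.85) × 0.95 = 0.0018703125
oats: 0.2 × 0.6 × 0.15 × (1−0.95) × 0.55 = 0.000495
Highest score → barley.

barley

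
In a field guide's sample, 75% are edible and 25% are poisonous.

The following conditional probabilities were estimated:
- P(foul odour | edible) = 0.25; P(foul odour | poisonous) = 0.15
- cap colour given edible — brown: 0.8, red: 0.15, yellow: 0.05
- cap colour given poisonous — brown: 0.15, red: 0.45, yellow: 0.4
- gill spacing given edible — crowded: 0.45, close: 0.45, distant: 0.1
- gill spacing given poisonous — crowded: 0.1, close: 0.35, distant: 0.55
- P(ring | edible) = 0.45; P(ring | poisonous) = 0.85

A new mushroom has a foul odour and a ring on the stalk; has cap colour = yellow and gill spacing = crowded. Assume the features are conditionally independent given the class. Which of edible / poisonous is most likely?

edible: 0.75 × 0.25 × 0.05 × 0.45 × 0.45 = 0.0018984375
poisonous: 0.25 × 0.15 × 0.4 × 0.1 × 0.85 = 0.001275
Highest score → edible.

edible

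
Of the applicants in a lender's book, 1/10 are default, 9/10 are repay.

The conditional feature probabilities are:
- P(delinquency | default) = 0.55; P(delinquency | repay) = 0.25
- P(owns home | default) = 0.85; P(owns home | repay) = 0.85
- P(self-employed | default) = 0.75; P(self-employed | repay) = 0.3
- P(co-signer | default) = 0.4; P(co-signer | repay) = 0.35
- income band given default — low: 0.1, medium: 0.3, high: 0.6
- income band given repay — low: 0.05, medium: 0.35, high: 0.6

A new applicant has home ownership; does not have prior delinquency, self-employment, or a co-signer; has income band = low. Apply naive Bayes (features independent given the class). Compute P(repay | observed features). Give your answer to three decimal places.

0.958

default: 0.1 × (1−0.55) × 0.85 × (1−0.75) × (1−0.4) × 0.1 = 0.00057375
repay: 0.9 × (1−0.25) × 0.85 × (1−0.3) × (1−0.35) × 0.05 = 0.0130528125
P(repay | x) = 0.0130528125 / 0.0136265625 ≈ 0.958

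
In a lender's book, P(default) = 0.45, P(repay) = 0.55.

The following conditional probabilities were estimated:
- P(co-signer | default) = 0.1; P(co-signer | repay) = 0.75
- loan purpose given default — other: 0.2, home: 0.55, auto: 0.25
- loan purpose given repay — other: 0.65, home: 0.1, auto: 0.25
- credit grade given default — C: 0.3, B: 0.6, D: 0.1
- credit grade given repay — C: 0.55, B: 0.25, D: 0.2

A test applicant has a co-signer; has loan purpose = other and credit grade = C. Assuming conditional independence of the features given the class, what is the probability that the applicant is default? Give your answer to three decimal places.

0.018

default: 0.45 × 0.1 × 0.2 × 0.3 = 0.0027
repay: 0.55 × 0.75 × 0.65 × 0.55 = 0.14746875
P(default | x) = 0.0027 / 0.15016875 ≈ 0.018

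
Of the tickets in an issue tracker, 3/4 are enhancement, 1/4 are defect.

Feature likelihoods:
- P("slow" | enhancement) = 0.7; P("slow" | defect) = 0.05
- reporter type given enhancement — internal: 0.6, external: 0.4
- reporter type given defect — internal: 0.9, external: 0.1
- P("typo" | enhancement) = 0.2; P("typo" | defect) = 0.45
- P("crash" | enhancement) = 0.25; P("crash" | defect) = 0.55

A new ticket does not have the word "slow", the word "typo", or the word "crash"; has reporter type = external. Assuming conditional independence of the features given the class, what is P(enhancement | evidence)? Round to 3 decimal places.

0.902

enhancement: 0.75 × (1−0.7) × 0.4 × (1−0.2) × (1−0.25) = 0.054
defect: 0.25 × (1−0.05) × 0.1 × (1−0.45) × (1−0.55) = 0.005878125
P(enhancement | x) = 0.054 / 0.059878125 ≈ 0.902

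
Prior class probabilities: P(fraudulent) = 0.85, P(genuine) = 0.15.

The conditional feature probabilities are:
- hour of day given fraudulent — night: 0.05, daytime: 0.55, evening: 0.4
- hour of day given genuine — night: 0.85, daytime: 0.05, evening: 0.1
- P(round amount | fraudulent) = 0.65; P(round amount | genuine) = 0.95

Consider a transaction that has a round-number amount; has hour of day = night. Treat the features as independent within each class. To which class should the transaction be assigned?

genuine

fraudulent: 0.85 × 0.05 × 0.65 = 0.027625
genuine: 0.15 × 0.85 × 0.95 = 0.121125
Highest score → genuine.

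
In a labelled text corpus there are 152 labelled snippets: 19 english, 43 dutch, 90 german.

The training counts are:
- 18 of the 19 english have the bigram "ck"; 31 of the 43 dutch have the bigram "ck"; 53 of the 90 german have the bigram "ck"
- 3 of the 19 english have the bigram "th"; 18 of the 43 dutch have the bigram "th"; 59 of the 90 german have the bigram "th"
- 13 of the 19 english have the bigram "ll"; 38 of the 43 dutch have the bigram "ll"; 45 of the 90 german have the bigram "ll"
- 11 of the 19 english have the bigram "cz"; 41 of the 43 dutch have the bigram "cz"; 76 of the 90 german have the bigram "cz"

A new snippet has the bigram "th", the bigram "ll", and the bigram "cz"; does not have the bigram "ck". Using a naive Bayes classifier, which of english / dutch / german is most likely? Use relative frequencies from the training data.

english: (19/152) × (1/19) × (3/19) × (13/19) × (11/19) ≈ 0.000411484
dutch: (43/152) × (12/43) × (18/43) × (38/43) × (41/43) ≈ 0.0278466
german: (90/152) × (37/90) × (59/90) × (45/90) × (76/90) ≈ 0.0673765
Highest score → german.

german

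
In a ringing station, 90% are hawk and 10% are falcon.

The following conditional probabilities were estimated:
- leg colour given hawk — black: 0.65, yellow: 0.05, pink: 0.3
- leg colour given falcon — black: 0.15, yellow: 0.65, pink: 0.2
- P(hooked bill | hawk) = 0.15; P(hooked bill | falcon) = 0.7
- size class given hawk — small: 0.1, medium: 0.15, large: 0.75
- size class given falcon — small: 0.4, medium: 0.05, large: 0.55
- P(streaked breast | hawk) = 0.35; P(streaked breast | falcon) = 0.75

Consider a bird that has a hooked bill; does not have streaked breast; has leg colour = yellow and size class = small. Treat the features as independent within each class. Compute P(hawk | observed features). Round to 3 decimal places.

hawk: 0.9 × 0.05 × 0.15 × 0.1 × (1−0.35) = 0.00043875
falcon: 0.1 × 0.65 × 0.7 × 0.4 × (1−0.75) = 0.00455
P(hawk | x) = 0.00043875 / 0.00498875 ≈ 0.088

0.088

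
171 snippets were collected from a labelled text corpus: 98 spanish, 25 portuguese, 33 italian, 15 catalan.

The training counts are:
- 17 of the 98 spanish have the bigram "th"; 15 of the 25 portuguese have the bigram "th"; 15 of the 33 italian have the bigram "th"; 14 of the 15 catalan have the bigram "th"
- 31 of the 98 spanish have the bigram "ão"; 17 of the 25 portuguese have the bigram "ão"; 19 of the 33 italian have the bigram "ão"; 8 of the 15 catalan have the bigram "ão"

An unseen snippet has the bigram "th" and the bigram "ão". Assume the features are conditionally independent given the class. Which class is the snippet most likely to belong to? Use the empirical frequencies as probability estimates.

spanish: (98/171) × (17/98) × (31/98) ≈ 0.0314477
portuguese: (25/171) × (15/25) × (17/25) ≈ 0.0596491
italian: (33/171) × (15/33) × (19/33) ≈ 0.0505051
catalan: (15/171) × (14/15) × (8/15) ≈ 0.0436647
Highest score → portuguese.

portuguese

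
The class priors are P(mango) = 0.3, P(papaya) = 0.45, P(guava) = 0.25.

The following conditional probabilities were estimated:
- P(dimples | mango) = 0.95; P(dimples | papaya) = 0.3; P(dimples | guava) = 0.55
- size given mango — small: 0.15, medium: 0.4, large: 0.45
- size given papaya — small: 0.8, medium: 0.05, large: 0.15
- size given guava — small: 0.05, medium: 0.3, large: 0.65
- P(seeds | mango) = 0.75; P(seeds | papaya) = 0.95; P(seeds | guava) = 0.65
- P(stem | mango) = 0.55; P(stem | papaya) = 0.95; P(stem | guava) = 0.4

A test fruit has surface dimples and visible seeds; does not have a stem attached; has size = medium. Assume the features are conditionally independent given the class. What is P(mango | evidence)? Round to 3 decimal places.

mango: 0.3 × 0.95 × 0.4 × 0.75 × (1−0.55) = 0.038475
papaya: 0.45 × 0.3 × 0.05 × 0.95 × (1−0.95) = 0.000320625
guava: 0.25 × 0.55 × 0.3 × 0.65 × (1−0.4) = 0.0160875
P(mango | x) = 0.038475 / 0.054883125 ≈ 0.701

0.701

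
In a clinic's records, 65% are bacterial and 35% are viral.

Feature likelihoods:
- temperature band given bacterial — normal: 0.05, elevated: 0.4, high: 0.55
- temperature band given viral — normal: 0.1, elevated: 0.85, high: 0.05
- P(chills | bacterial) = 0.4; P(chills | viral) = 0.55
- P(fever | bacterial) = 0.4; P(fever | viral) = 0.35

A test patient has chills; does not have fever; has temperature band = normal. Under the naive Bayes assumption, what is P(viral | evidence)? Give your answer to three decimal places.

bacterial: 0.65 × 0.05 × 0.4 × (1−0.4) = 0.0078
viral: 0.35 × 0.1 × 0.55 × (1−0.35) = 0.0125125
P(viral | x) = 0.0125125 / 0.0203125 ≈ 0.616

0.616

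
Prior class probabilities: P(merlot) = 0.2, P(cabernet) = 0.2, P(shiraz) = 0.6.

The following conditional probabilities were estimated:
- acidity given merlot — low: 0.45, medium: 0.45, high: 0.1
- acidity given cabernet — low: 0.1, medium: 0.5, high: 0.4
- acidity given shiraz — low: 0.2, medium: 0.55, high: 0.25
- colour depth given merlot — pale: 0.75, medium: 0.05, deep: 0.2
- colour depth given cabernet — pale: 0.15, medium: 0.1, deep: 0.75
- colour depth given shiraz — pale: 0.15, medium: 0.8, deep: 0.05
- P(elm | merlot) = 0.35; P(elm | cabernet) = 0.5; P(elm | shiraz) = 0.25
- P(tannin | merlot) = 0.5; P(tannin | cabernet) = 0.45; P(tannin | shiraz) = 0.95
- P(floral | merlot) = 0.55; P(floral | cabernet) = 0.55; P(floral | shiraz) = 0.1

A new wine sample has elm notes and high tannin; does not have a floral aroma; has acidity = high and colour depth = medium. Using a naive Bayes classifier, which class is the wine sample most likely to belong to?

merlot: 0.2 × 0.1 × 0.05 × 0.35 × 0.5 × (1−0.55) = 0.00007875
cabernet: 0.2 × 0.4 × 0.1 × 0.5 × 0.45 × (1−0.55) = 0.00081
shiraz: 0.6 × 0.25 × 0.8 × 0.25 × 0.95 × (1−0.1) = 0.02565
Highest score → shiraz.

shiraz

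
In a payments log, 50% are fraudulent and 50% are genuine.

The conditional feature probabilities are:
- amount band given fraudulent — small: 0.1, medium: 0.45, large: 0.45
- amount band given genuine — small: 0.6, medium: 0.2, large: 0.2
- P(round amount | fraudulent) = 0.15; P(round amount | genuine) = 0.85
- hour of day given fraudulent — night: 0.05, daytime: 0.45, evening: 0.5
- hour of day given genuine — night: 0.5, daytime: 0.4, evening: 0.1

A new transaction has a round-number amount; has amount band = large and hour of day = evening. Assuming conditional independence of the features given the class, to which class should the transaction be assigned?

fraudulent

fraudulent: 0.5 × 0.45 × 0.15 × 0.5 = 0.016875
genuine: 0.5 × 0.2 × 0.85 × 0.1 = 0.0085
Highest score → fraudulent.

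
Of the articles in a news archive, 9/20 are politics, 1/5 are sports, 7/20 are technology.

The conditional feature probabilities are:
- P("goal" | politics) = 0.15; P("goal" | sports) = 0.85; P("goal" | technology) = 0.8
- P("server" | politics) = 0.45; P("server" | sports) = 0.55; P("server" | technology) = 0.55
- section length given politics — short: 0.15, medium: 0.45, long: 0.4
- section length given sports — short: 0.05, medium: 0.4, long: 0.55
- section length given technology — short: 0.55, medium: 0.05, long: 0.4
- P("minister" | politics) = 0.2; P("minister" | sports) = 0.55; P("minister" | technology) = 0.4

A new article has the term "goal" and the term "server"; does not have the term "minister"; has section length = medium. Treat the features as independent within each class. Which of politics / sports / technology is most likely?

politics: 0.45 × 0.15 × 0.45 × 0.45 × (1−0.2) = 0.010935
sports: 0.2 × 0.85 × 0.55 × 0.4 × (1−0.55) = 0.01683
technology: 0.35 × 0.8 × 0.55 × 0.05 × (1−0.4) = 0.00462
Highest score → sports.

sports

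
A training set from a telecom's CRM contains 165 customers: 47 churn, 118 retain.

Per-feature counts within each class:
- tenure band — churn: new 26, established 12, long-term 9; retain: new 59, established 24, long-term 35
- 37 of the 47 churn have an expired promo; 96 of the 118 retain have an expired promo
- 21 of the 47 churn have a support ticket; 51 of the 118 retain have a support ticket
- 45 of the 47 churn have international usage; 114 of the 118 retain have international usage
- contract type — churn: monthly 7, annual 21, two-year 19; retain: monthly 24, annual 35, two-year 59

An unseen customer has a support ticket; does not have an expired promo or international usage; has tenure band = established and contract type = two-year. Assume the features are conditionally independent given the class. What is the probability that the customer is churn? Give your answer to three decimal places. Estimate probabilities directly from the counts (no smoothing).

0.374

churn: (47/165) × (12/47) × (10/47) × (21/47) × (2/47) × (19/47) ≈ 0.000118935
retain: (118/165) × (24/118) × (22/118) × (51/118) × (4/118) × (59/118) ≈ 0.000198657
P(churn | x) = 0.000118935 / 0.000317592 ≈ 0.374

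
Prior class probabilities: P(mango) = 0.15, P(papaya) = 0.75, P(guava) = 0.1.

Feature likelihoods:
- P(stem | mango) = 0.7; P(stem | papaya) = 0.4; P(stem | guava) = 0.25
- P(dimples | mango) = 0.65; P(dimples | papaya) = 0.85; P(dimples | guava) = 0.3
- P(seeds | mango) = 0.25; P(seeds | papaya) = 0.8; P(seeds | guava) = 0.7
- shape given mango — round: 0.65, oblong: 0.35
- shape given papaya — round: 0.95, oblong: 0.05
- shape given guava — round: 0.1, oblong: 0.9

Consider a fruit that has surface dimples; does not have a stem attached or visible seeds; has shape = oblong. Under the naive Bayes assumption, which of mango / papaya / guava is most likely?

mango

mango: 0.15 × (1−0.7) × 0.65 × (1−0.25) × 0.35 = 0.007678125
papaya: 0.75 × (1−0.4) × 0.85 × (1−0.8) × 0.05 = 0.003825
guava: 0.1 × (1−0.25) × 0.3 × (1−0.7) × 0.9 = 0.006075
Highest score → mango.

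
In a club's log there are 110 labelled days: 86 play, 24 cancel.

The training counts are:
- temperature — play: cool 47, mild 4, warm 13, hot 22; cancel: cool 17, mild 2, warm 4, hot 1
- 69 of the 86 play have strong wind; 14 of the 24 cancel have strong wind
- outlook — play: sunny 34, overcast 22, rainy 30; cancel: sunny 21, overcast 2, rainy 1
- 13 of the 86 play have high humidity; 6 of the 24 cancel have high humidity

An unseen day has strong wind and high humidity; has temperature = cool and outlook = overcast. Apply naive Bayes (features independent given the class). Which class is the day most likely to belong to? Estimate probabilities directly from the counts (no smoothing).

play: (86/110) × (47/86) × (69/86) × (22/86) × (13/86) ≈ 0.0132564
cancel: (24/110) × (17/24) × (14/24) × (2/24) × (6/24) ≈ 0.00187816
Highest score → play.

play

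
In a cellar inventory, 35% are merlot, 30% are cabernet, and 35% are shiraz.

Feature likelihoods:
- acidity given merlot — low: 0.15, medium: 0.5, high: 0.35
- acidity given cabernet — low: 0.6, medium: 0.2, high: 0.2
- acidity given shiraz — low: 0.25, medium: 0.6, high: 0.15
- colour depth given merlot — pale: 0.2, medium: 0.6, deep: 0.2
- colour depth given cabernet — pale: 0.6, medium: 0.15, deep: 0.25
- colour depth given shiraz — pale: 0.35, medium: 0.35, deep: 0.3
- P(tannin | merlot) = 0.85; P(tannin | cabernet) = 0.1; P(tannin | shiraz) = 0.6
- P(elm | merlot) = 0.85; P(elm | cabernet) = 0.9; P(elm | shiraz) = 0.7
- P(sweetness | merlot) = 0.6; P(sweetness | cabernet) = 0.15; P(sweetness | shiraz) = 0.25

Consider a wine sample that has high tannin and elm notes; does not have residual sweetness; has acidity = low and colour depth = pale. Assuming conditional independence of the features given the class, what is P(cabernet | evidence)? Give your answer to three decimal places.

merlot: 0.35 × 0.15 × 0.2 × 0.85 × 0.85 × (1−0.6) = 0.0030345
cabernet: 0.3 × 0.6 × 0.6 × 0.1 × 0.9 × (1−0.15) = 0.008262
shiraz: 0.35 × 0.25 × 0.35 × 0.6 × 0.7 × (1−0.25) = 0.009646875
P(cabernet | x) = 0.008262 / 0.020943375 ≈ 0.394

0.394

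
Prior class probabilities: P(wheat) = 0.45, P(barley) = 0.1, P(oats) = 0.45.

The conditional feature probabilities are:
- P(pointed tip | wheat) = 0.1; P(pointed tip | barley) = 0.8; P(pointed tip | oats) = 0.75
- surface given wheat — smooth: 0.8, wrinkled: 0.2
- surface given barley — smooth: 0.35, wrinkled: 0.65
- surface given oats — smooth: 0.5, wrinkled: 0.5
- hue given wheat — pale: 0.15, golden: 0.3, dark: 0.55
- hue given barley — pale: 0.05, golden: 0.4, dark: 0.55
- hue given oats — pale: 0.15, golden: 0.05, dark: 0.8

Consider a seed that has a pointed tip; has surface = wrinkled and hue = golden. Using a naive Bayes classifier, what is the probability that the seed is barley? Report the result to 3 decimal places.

wheat: 0.45 × 0.1 × 0.2 × 0.3 = 0.0027
barley: 0.1 × 0.8 × 0.65 × 0.4 = 0.0208
oats: 0.45 × 0.75 × 0.5 × 0.05 = 0.0084375
P(barley | x) = 0.0208 / 0.0319375 ≈ 0.651

0.651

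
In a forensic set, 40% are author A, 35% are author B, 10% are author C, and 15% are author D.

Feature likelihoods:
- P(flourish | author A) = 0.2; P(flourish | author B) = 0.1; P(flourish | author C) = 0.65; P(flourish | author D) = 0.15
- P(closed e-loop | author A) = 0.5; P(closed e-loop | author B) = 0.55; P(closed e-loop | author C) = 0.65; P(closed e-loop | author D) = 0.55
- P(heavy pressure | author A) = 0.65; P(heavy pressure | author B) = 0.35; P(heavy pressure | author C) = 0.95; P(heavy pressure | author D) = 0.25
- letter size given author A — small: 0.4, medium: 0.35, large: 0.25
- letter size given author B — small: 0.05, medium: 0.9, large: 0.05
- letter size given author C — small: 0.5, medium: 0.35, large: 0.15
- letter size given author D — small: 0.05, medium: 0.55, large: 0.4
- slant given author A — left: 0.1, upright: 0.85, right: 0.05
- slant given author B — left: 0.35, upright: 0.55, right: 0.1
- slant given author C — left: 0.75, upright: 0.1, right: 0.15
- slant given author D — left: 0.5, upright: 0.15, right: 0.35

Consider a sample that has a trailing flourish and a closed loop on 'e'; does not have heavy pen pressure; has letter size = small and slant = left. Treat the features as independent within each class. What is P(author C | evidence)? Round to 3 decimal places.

0.439

author A: 0.4 × 0.2 × 0.5 × (1−0.65) × 0.4 × 0.1 = 0.00056
author B: 0.35 × 0.1 × 0.55 × (1−0.35) × 0.05 × 0.35 = 0.00021896875
author C: 0.1 × 0.65 × 0.65 × (1−0.95) × 0.5 × 0.75 = 0.0007921875
author D: 0.15 × 0.15 × 0.55 × (1−0.25) × 0.05 × 0.5 = 0.00023203125
P(author C | x) = 0.0007921875 / 0.0018031875 ≈ 0.439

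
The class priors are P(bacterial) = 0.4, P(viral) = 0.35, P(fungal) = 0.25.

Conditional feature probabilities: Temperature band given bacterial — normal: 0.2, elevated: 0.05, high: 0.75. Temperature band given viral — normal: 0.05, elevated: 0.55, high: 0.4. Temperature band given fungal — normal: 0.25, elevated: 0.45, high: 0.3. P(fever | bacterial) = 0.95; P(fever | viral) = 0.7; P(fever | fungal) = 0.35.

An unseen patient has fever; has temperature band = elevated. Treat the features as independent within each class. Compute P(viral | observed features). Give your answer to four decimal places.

bacterial: 0.4 × 0.05 × 0.95 = 0.019
viral: 0.35 × 0.55 × 0.7 = 0.13475
fungal: 0.25 × 0.45 × 0.35 = 0.039375
P(viral | x) = 0.13475 / 0.193125 ≈ 0.6977

0.6977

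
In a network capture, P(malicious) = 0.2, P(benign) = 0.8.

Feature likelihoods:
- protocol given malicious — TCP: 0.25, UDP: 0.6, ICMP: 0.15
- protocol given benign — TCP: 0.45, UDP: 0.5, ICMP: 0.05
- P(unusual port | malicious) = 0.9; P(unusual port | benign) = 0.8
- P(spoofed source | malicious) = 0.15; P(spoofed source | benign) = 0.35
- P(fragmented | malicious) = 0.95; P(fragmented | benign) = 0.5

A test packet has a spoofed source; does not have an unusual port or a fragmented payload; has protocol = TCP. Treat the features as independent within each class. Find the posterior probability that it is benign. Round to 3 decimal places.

0.997

malicious: 0.2 × 0.25 × (1−0.9) × 0.15 × (1−0.95) = 0.0000375
benign: 0.8 × 0.45 × (1−0.8) × 0.35 × (1−0.5) = 0.0126
P(benign | x) = 0.0126 / 0.0126375 ≈ 0.997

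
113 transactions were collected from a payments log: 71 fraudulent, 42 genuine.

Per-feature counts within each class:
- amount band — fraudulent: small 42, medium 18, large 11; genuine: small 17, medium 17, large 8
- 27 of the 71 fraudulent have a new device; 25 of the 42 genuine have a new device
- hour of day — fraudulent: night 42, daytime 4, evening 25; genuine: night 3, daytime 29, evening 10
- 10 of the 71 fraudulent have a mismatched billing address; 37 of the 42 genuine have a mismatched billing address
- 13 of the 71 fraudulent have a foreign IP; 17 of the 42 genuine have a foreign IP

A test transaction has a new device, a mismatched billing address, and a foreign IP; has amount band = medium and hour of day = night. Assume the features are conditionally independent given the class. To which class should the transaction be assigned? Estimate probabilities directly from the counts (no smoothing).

fraudulent: (71/113) × (18/71) × (27/71) × (42/71) × (10/71) × (13/71) ≈ 0.000924096
genuine: (42/113) × (17/42) × (25/42) × (3/42) × (37/42) × (17/42) ≈ 0.00228079
Highest score → genuine.

genuine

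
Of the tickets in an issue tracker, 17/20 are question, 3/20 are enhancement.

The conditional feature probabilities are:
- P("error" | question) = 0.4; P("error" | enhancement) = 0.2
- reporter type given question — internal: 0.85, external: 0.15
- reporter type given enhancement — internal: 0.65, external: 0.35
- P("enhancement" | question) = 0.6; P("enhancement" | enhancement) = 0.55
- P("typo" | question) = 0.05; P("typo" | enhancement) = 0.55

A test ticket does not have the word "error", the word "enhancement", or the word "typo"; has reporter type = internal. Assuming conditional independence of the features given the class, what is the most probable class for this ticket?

question

question: 0.85 × (1−0.4) × 0.85 × (1−0.6) × (1−0.05) = 0.16473
enhancement: 0.15 × (1−0.2) × 0.65 × (1−0.55) × (1−0.55) = 0.015795
Highest score → question.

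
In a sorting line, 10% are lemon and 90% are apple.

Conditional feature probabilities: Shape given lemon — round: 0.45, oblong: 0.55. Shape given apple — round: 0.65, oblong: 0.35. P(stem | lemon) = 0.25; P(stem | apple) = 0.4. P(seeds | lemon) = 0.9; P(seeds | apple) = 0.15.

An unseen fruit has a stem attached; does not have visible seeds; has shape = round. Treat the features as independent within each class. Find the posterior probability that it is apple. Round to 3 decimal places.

0.994

lemon: 0.1 × 0.45 × 0.25 × (1−0.9) = 0.001125
apple: 0.9 × 0.65 × 0.4 × (1−0.15) = 0.1989
P(apple | x) = 0.1989 / 0.200025 ≈ 0.994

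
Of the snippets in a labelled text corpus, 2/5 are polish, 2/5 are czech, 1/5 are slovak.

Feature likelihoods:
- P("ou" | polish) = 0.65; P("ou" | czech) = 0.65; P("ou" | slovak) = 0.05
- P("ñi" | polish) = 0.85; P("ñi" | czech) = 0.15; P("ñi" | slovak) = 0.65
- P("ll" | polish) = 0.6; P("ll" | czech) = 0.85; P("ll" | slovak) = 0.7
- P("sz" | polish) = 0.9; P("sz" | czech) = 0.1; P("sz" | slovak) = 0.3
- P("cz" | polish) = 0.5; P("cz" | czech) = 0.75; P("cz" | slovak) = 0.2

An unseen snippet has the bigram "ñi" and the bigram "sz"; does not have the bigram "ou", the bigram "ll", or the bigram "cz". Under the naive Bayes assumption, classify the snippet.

polish: 0.4 × (1−0.65) × 0.85 × (1−0.6) × 0.9 × (1−0.5) = 0.02142
czech: 0.4 × (1−0.65) × 0.15 × (1−0.85) × 0.1 × (1−0.75) = 0.00007875
slovak: 0.2 × (1−0.05) × 0.65 × (1−0.7) × 0.3 × (1−0.2) = 0.008892
Highest score → polish.

polish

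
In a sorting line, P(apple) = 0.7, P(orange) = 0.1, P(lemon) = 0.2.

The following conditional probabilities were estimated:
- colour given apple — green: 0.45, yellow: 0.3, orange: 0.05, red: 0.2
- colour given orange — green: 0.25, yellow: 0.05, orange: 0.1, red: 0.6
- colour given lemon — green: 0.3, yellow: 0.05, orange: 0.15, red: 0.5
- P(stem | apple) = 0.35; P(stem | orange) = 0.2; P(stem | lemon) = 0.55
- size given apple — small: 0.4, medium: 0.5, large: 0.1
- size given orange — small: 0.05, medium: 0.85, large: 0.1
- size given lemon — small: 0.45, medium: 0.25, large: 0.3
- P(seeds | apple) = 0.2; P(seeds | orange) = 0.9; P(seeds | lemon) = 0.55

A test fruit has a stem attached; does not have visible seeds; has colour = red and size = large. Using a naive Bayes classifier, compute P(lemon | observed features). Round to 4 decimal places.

0.6476

apple: 0.7 × 0.2 × 0.35 × 0.1 × (1−0.2) = 0.00392
orange: 0.1 × 0.6 × 0.2 × 0.1 × (1−0.9) = 0.00012
lemon: 0.2 × 0.5 × 0.55 × 0.3 × (1−0.55) = 0.007425
P(lemon | x) = 0.007425 / 0.011465 ≈ 0.6476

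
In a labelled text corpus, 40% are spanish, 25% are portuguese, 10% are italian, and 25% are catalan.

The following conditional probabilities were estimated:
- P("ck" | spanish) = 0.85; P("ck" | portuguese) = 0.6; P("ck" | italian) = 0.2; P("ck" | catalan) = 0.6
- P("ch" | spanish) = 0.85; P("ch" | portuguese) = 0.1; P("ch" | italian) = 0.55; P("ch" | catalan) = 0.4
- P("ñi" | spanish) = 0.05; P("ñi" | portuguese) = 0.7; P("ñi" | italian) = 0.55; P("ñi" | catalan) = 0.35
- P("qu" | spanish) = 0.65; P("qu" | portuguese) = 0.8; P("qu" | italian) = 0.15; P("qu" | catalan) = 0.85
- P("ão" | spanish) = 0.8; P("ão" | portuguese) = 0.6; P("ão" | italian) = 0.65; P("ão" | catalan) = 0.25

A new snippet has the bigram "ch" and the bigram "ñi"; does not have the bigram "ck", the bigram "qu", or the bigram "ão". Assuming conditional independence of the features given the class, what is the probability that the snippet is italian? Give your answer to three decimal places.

0.757

spanish: 0.4 × (1−0.85) × 0.85 × 0.05 × (1−0.65) × (1−0.8) = 0.0001785
portuguese: 0.25 × (1−0.6) × 0.1 × 0.7 × (1−0.8) × (1−0.6) = 0.00056
italian: 0.1 × (1−0.2) × 0.55 × 0.55 × (1−0.15) × (1−0.65) = 0.0071995
catalan: 0.25 × (1−0.6) × 0.4 × 0.35 × (1−0.85) × (1−0.25) = 0.001575
P(italian | x) = 0.0071995 / 0.009513 ≈ 0.757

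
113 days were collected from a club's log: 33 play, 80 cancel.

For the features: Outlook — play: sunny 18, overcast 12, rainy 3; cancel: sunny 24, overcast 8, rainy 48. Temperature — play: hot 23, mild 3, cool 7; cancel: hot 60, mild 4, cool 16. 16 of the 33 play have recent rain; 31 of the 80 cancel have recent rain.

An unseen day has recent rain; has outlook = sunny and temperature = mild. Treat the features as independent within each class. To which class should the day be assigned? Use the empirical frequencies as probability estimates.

play: (33/113) × (18/33) × (3/33) × (16/33) ≈ 0.00702114
cancel: (80/113) × (24/80) × (4/80) × (31/80) ≈ 0.00411504
Highest score → play.

play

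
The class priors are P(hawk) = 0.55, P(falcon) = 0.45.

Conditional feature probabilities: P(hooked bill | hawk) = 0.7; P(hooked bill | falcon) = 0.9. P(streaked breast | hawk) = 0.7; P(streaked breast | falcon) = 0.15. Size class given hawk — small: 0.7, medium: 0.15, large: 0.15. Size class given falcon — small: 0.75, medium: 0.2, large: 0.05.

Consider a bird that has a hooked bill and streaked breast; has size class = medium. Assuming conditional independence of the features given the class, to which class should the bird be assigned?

hawk: 0.55 × 0.7 × 0.7 × 0.15 = 0.040425
falcon: 0.45 × 0.9 × 0.15 × 0.2 = 0.01215
Highest score → hawk.

hawk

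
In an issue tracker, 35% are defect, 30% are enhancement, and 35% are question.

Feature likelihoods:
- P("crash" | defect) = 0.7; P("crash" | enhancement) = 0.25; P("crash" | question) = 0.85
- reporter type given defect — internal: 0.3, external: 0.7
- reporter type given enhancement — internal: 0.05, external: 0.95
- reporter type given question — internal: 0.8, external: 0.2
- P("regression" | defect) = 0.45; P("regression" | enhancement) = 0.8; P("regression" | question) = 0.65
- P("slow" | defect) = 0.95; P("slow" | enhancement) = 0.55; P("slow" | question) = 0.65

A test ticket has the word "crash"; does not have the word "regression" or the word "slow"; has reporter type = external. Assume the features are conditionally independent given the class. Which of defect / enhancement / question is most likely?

defect: 0.35 × 0.7 × 0.7 × (1−0.45) × (1−0.95) = 0.00471625
enhancement: 0.3 × 0.25 × 0.95 × (1−0.8) × (1−0.55) = 0.0064125
question: 0.35 × 0.85 × 0.2 × (1−0.65) × (1−0.65) = 0.00728875
Highest score → question.

question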